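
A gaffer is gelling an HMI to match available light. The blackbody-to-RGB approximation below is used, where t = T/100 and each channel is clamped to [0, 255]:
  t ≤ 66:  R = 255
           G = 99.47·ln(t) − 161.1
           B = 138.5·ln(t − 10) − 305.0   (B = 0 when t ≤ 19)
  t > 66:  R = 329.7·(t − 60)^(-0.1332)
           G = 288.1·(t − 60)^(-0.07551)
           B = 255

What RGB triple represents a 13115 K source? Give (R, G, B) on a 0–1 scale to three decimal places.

(0.733, 0.819, 1.000)

t = 13115/100 = 131.15; the t > 66 branch applies.
R = 329.7·(131.15 − 60)^(-0.1332) = 329.7·71.15^(-0.1332) = 329.7·0.56662 = 186.814.
G = 288.1·(131.15 − 60)^(-0.07551) = 288.1·71.15^(-0.07551) = 288.1·0.72467 = 208.778.
B = 255 by definition for t > 66.
Dividing each by 255: (0.7326, 0.8187, 1.0000) → (0.733, 0.819, 1.000).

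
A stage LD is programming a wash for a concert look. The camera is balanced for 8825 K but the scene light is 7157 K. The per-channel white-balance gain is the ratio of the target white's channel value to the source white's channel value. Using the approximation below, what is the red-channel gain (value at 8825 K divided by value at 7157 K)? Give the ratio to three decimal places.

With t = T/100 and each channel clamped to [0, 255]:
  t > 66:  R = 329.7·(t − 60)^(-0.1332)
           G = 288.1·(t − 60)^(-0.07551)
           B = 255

At 7157 K (t = 71.57):
  R = 329.7·(71.57 − 60)^(-0.1332) = 329.7·11.57^(-0.1332) = 329.7·0.72171 = 237.948.
At 8825 K (t = 88.25):
  R = 329.7·(88.25 − 60)^(-0.1332) = 329.7·28.25^(-0.1332) = 329.7·0.64080 = 211.273.
Gain = 211.273 / 237.948 = 0.8879 → 0.888.

0.888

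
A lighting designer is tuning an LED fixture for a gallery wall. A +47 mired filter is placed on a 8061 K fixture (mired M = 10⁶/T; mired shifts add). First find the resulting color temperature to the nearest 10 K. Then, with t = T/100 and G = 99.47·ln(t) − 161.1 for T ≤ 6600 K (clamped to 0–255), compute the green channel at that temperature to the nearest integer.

244

M_in = 10⁶/8061 = 124.05; M_out = 124.05 + (+47) = 171.05.
T_out = 10⁶/171.05 = 5846.1 K → 5850 K; t = 58.5.
G = 99.47·ln 58.5 − 161.1 = 99.47·4.0690 − 161.1 = 243.646.
Rounded: 244.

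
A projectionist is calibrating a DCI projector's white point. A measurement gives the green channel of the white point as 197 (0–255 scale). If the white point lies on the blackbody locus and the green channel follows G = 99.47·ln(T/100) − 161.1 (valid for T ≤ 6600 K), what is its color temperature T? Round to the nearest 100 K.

3700 K

ln t = (197 + 161.1) / 99.47 = 3.6001.
t = e^3.6001 = 36.601.
T = 100·t = 3660 K → 3700 K to the nearest 100 K.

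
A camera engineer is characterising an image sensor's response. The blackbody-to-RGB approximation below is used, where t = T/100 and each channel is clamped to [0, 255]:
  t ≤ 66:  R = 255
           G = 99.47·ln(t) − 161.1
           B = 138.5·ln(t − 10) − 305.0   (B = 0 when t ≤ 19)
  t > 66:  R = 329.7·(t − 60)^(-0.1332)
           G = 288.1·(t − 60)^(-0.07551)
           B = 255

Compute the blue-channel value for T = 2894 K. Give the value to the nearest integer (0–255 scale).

102

t = 2894/100 = 28.94; the t ≤ 66 branch applies.
B = 138.5·ln(28.94 − 10) − 305.0 = 138.5·ln 18.94 − 305.0 = 138.5·2.9413 − 305.0 = 102.367.
Rounded: 102.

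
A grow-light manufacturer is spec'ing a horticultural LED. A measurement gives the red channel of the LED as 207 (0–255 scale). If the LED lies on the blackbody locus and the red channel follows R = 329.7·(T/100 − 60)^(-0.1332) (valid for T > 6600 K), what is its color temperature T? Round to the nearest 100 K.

9300 K

(t − 60)^(-0.1332) = 207/329.7 = 0.62784.
t − 60 = 0.62784^(1/-0.1332) = 0.62784^(-7.508) = 32.933, so t = 92.933.
T = 100·t = 9293 K → 9300 K to the nearest 100 K.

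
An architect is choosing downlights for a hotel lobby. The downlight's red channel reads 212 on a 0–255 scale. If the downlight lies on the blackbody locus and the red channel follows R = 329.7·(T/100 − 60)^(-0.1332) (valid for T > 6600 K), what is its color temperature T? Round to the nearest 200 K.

(t − 60)^(-0.1332) = 212/329.7 = 0.64301.
t − 60 = 0.64301^(1/-0.1332) = 0.64301^(-7.508) = 27.530, so t = 87.530.
T = 100·t = 8753 K → 8800 K to the nearest 200 K.

8800 K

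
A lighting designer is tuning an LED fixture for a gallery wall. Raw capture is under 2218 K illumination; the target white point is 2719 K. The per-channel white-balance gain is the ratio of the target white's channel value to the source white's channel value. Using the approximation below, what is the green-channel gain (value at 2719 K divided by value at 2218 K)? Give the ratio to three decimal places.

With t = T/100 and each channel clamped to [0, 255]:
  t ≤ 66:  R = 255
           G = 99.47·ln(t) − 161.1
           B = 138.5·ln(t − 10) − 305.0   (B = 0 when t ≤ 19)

At 2218 K (t = 22.18):
  G = 99.47·ln 22.18 − 161.1 = 99.47·3.0992 − 161.1 = 147.177.
At 2719 K (t = 27.19):
  G = 99.47·ln 27.19 − 161.1 = 99.47·3.3028 − 161.1 = 167.434.
Gain = 167.434 / 147.177 = 1.1376 → 1.138.

1.138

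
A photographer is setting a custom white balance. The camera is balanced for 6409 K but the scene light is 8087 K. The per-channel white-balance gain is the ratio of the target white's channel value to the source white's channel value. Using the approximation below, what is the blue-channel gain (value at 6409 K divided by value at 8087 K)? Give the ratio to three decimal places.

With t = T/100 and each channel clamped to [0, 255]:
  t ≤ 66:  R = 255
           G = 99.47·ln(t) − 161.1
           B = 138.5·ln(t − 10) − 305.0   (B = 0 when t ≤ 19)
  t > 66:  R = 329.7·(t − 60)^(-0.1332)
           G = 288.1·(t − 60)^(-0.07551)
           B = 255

At 8087 K (t = 80.87):
  B = 255 by definition for t > 66.
At 6409 K (t = 64.09):
  B = 138.5·ln(64.09 − 10) − 305.0 = 138.5·ln 54.09 − 305.0 = 138.5·3.9906 − 305.0 = 247.705.
Gain = 247.705 / 255.000 = 0.9714 → 0.971.

0.971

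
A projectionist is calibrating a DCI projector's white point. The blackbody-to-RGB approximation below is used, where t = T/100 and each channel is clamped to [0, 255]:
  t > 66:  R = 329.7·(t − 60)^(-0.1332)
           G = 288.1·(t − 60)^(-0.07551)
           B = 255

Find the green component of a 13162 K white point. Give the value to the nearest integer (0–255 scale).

t = 13162/100 = 131.62; the t > 66 branch applies.
G = 288.1·(131.62 − 60)^(-0.07551) = 288.1·71.62^(-0.07551) = 288.1·0.72431 = 208.675.
Rounded: 209.

209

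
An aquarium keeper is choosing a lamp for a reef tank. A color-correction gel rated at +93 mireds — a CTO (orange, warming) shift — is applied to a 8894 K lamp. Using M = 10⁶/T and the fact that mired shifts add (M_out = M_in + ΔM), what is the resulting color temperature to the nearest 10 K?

4870 K

M_in = 10⁶/8894 = 112.44 mireds.
M_out = 112.44 + (+93) = 205.44 mireds.
T_out = 10⁶/205.44 = 4867.7 K → 4870 K.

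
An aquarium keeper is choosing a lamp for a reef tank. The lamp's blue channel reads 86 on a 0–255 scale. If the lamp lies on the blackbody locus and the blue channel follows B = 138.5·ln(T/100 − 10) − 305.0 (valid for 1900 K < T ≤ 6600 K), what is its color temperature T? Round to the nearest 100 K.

ln(t − 10) = (86 + 305.0) / 138.5 = 2.8231.
t − 10 = e^2.8231 = 16.829, so t = 26.829.
T = 100·t = 2683 K → 2700 K to the nearest 100 K.

2700 K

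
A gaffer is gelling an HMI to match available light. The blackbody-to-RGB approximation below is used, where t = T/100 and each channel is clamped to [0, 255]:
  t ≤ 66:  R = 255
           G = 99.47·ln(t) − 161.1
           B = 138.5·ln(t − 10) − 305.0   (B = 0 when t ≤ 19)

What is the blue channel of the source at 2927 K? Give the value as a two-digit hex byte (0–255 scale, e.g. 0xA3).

t = 2927/100 = 29.27; the t ≤ 66 branch applies.
B = 138.5·ln(29.27 − 10) − 305.0 = 138.5·ln 19.27 − 305.0 = 138.5·2.9585 − 305.0 = 104.759.
Rounded: 105; in hex, 0x69.

0x69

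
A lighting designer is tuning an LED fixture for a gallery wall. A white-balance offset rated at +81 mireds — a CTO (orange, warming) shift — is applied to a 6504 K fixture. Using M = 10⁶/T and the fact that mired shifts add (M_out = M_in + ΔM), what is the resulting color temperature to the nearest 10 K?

M_in = 10⁶/6504 = 153.75 mireds.
M_out = 153.75 + (+81) = 234.75 mireds.
T_out = 10⁶/234.75 = 4259.8 K → 4260 K.

4260 K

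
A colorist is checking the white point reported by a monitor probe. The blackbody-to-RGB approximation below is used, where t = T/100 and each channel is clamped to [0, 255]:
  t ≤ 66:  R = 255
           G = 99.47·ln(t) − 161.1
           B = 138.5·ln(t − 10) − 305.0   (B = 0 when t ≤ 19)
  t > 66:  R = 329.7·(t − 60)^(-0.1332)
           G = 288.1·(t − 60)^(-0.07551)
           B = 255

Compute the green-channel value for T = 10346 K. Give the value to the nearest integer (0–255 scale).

217

t = 10346/100 = 103.46; the t > 66 branch applies.
G = 288.1·(103.46 − 60)^(-0.07551) = 288.1·43.46^(-0.07551) = 288.1·0.75216 = 216.696.
Rounded: 217.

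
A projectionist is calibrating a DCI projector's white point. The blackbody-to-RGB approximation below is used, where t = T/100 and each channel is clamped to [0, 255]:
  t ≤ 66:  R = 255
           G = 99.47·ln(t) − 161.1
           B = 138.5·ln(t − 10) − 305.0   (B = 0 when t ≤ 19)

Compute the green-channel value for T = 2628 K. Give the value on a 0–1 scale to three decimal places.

t = 2628/100 = 26.28; the t ≤ 66 branch applies.
G = 99.47·ln 26.28 − 161.1 = 99.47·3.2688 − 161.1 = 164.048.
On a 0–1 scale: 164.048/255 = 0.6433 → 0.643.

0.643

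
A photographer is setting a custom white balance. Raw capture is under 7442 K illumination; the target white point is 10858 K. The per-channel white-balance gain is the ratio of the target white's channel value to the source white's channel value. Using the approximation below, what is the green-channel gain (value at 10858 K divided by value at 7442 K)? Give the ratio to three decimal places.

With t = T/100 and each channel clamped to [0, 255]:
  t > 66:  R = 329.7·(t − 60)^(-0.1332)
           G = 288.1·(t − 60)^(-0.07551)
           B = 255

0.912

At 7442 K (t = 74.42):
  G = 288.1·(74.42 − 60)^(-0.07551) = 288.1·14.42^(-0.07551) = 288.1·0.81750 = 235.521.
At 10858 K (t = 108.58):
  G = 288.1·(108.58 − 60)^(-0.07551) = 288.1·48.58^(-0.07551) = 288.1·0.74586 = 214.881.
Gain = 214.881 / 235.521 = 0.9124 → 0.912.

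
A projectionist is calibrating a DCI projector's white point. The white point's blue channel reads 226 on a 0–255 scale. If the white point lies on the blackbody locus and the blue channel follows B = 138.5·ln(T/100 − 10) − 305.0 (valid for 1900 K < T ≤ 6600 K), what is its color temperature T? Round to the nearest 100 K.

5600 K

ln(t − 10) = (226 + 305.0) / 138.5 = 3.8339.
t − 10 = e^3.8339 = 46.244, so t = 56.244.
T = 100·t = 5624 K → 5600 K to the nearest 100 K.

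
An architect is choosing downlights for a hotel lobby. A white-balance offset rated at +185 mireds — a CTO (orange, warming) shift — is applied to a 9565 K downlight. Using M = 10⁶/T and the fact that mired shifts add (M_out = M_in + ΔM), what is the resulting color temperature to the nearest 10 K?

3450 K

M_in = 10⁶/9565 = 104.55 mireds.
M_out = 104.55 + (+185) = 289.55 mireds.
T_out = 10⁶/289.55 = 3453.7 K → 3450 K.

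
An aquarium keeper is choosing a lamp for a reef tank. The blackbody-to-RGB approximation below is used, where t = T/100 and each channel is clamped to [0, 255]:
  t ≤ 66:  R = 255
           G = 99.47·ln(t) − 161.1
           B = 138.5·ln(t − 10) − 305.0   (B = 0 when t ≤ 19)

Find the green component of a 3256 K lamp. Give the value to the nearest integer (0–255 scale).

185

t = 3256/100 = 32.56; the t ≤ 66 branch applies.
G = 99.47·ln 32.56 − 161.1 = 99.47·3.4831 − 161.1 = 185.362.
Rounded: 185.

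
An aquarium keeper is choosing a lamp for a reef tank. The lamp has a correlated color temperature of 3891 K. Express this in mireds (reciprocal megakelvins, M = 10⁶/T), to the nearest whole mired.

M = 10⁶ / 3891 = 257.003 → 257 mireds.

257 mireds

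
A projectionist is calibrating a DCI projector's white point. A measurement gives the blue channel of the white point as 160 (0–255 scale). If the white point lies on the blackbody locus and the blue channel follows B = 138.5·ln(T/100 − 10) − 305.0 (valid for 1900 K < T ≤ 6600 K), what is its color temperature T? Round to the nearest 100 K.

3900 K

ln(t − 10) = (160 + 305.0) / 138.5 = 3.3574.
t − 10 = e^3.3574 = 28.714, so t = 38.714.
T = 100·t = 3871 K → 3900 K to the nearest 100 K.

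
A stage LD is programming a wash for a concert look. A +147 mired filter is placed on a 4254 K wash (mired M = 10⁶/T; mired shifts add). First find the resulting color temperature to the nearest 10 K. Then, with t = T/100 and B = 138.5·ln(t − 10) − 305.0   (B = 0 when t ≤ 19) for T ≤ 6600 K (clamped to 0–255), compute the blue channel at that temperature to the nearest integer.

81

M_in = 10⁶/4254 = 235.07; M_out = 235.07 + (+147) = 382.07.
T_out = 10⁶/382.07 = 2617.3 K → 2620 K; t = 26.2.
B = 138.5·ln(26.2 − 10) − 305.0 = 138.5·ln 16.2 − 305.0 = 138.5·2.7850 − 305.0 = 80.724.
Rounded: 81.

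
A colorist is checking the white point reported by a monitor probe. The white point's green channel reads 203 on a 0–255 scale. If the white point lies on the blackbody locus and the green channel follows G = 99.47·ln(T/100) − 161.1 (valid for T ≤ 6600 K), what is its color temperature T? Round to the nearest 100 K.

ln t = (203 + 161.1) / 99.47 = 3.6604.
t = e^3.6604 = 38.877.
T = 100·t = 3888 K → 3900 K to the nearest 100 K.

3900 K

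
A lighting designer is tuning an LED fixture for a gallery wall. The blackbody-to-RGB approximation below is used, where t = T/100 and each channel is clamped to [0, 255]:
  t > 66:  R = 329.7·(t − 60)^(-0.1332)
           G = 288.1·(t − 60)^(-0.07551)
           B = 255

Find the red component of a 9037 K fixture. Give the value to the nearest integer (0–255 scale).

t = 9037/100 = 90.37; the t > 66 branch applies.
R = 329.7·(90.37 − 60)^(-0.1332) = 329.7·30.37^(-0.1332) = 329.7·0.63466 = 209.246.
Rounded: 209.

209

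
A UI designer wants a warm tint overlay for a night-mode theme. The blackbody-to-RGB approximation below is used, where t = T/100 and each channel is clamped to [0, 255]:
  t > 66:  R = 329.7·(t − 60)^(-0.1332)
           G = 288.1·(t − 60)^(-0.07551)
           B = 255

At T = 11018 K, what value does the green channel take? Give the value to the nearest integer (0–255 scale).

214

t = 11018/100 = 110.18; the t > 66 branch applies.
G = 288.1·(110.18 − 60)^(-0.07551) = 288.1·50.18^(-0.07551) = 288.1·0.74403 = 214.356.
Rounded: 214.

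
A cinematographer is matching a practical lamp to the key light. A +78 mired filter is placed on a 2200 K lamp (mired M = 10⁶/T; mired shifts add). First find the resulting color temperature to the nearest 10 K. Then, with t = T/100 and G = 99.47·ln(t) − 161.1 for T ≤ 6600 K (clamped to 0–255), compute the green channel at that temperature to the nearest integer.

M_in = 10⁶/2200 = 454.55; M_out = 454.55 + (+78) = 532.55.
T_out = 10⁶/532.55 = 1877.8 K → 1880 K; t = 18.8.
G = 99.47·ln 18.8 − 161.1 = 99.47·2.9339 − 161.1 = 130.731.
Rounded: 131.

131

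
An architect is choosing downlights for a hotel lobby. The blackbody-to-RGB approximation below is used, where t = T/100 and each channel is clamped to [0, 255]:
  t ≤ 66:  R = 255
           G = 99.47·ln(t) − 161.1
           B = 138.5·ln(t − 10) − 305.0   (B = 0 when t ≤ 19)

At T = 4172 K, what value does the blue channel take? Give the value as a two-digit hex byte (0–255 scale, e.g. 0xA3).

0xAE

t = 4172/100 = 41.72; the t ≤ 66 branch applies.
B = 138.5·ln(41.72 − 10) − 305.0 = 138.5·ln 31.72 − 305.0 = 138.5·3.4569 − 305.0 = 173.787.
Rounded: 174; in hex, 0xAE.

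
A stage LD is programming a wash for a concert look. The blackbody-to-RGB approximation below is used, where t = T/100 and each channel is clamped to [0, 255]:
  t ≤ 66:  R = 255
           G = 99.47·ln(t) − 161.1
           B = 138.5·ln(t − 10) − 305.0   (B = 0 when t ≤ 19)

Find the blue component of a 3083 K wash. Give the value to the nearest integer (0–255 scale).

t = 3083/100 = 30.83; the t ≤ 66 branch applies.
B = 138.5·ln(30.83 − 10) − 305.0 = 138.5·ln 20.83 − 305.0 = 138.5·3.0364 − 305.0 = 115.541.
Rounded: 116.

116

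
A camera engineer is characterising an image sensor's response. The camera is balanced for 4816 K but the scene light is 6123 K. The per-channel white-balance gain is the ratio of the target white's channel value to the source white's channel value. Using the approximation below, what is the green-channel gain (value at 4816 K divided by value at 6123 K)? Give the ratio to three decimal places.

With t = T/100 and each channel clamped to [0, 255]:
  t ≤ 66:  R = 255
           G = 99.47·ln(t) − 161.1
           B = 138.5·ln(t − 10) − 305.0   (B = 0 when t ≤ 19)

At 6123 K (t = 61.23):
  G = 99.47·ln 61.23 − 161.1 = 99.47·4.1146 − 161.1 = 248.183.
At 4816 K (t = 48.16):
  G = 99.47·ln 48.16 − 161.1 = 99.47·3.8745 − 161.1 = 224.299.
Gain = 224.299 / 248.183 = 0.9038 → 0.904.

0.904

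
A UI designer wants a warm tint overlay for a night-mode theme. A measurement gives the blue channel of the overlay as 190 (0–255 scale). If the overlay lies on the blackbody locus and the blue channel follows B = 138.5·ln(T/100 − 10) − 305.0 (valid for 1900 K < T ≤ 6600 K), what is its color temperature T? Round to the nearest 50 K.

4550 K

ln(t − 10) = (190 + 305.0) / 138.5 = 3.5740.
t − 10 = e^3.5740 = 35.659, so t = 45.659.
T = 100·t = 4566 K → 4550 K to the nearest 50 K.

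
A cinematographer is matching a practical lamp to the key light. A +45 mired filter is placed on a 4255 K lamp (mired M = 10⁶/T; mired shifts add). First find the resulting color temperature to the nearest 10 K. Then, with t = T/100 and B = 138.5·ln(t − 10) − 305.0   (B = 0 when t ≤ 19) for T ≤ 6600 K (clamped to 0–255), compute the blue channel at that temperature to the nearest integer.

145

M_in = 10⁶/4255 = 235.02; M_out = 235.02 + (+45) = 280.02.
T_out = 10⁶/280.02 = 3571.2 K → 3570 K; t = 35.7.
B = 138.5·ln(35.7 − 10) − 305.0 = 138.5·ln 25.7 − 305.0 = 138.5·3.2465 − 305.0 = 144.639.
Rounded: 145.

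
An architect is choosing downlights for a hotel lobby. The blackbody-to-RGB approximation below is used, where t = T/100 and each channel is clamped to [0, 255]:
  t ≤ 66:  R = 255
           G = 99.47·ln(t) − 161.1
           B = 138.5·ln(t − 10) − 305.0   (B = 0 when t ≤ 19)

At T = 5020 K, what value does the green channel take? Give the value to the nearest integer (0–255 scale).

228

t = 5020/100 = 50.2; the t ≤ 66 branch applies.
G = 99.47·ln 50.2 − 161.1 = 99.47·3.9160 − 161.1 = 228.426.
Rounded: 228.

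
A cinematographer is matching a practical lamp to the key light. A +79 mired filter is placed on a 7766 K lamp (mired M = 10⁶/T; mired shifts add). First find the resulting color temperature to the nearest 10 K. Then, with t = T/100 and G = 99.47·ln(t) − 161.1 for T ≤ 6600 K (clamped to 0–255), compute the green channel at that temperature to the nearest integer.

224

M_in = 10⁶/7766 = 128.77; M_out = 128.77 + (+79) = 207.77.
T_out = 10⁶/207.77 = 4813.1 K → 4810 K; t = 48.1.
G = 99.47·ln 48.1 − 161.1 = 99.47·3.8733 − 161.1 = 224.175.
Rounded: 224.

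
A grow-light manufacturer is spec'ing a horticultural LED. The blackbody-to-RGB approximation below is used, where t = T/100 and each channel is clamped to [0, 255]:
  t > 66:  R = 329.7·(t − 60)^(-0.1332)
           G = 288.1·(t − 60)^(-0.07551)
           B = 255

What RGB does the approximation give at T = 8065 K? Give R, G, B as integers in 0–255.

t = 8065/100 = 80.65; the t > 66 branch applies.
R = 329.7·(80.65 − 60)^(-0.1332) = 329.7·20.65^(-0.1332) = 329.7·0.66812 = 220.278.
G = 288.1·(80.65 − 60)^(-0.07551) = 288.1·20.65^(-0.07551) = 288.1·0.79563 = 229.221.
B = 255 by definition for t > 66.
Rounded: (220, 229, 255).

R=220, G=229, B=255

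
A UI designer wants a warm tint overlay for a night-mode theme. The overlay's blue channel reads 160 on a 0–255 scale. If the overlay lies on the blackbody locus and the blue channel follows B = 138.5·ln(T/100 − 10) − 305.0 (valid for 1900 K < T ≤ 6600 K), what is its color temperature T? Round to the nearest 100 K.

ln(t − 10) = (160 + 305.0) / 138.5 = 3.3574.
t − 10 = e^3.3574 = 28.714, so t = 38.714.
T = 100·t = 3871 K → 3900 K to the nearest 100 K.

3900 K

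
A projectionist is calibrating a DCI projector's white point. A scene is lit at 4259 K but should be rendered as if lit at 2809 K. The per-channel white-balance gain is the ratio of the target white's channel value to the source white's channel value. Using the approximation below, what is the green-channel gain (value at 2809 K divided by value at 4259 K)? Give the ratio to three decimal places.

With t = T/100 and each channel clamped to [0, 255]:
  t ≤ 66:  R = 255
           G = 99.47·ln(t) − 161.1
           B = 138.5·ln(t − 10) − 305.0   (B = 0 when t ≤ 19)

0.805

At 4259 K (t = 42.59):
  G = 99.47·ln 42.59 − 161.1 = 99.47·3.7516 − 161.1 = 212.074.
At 2809 K (t = 28.09):
  G = 99.47·ln 28.09 − 161.1 = 99.47·3.3354 − 161.1 = 170.674.
Gain = 170.674 / 212.074 = 0.8048 → 0.805.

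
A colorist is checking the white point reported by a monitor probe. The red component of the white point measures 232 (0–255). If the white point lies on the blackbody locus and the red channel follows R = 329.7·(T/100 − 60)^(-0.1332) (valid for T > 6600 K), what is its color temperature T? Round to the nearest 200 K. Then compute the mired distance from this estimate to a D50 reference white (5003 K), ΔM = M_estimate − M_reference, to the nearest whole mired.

(t − 60)^(-0.1332) = 232/329.7 = 0.70367.
t − 60 = 0.70367^(1/-0.1332) = 0.70367^(-7.508) = 13.992, so t = 73.992.
T = 100·t = 7399 K → 7400 K to the nearest 200 K.
M_estimate = 10⁶/7400 = 135.14; M_reference = 10⁶/5003 = 199.88.
ΔM = 135.14 − 199.88 = -64.74 → -65 mireds.

-65 mireds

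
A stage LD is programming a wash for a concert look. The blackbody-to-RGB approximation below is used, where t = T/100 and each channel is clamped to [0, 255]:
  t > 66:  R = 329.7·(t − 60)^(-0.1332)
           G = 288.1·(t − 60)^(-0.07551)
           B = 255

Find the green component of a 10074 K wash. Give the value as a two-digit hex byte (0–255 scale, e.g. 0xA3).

0xDA

t = 10074/100 = 100.74; the t > 66 branch applies.
G = 288.1·(100.74 − 60)^(-0.07551) = 288.1·40.74^(-0.07551) = 288.1·0.75584 = 217.756.
Rounded: 218; in hex, 0xDA.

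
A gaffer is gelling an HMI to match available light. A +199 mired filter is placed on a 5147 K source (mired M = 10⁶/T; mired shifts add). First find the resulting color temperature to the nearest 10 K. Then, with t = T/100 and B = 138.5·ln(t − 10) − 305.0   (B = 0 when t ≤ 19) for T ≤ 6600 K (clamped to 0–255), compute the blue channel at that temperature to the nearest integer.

74

M_in = 10⁶/5147 = 194.29; M_out = 194.29 + (+199) = 393.29.
T_out = 10⁶/393.29 = 2542.7 K → 2540 K; t = 25.4.
B = 138.5·ln(25.4 − 10) − 305.0 = 138.5·ln 15.4 − 305.0 = 138.5·2.7344 − 305.0 = 73.710.
Rounded: 74.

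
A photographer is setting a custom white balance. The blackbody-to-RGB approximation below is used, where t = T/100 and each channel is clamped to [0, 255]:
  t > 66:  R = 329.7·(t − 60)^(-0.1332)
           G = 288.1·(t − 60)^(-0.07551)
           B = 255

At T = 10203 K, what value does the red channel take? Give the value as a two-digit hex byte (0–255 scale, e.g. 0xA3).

t = 10203/100 = 102.03; the t > 66 branch applies.
R = 329.7·(102.03 − 60)^(-0.1332) = 329.7·42.03^(-0.1332) = 329.7·0.60777 = 200.383.
Rounded: 200; in hex, 0xC8.

0xC8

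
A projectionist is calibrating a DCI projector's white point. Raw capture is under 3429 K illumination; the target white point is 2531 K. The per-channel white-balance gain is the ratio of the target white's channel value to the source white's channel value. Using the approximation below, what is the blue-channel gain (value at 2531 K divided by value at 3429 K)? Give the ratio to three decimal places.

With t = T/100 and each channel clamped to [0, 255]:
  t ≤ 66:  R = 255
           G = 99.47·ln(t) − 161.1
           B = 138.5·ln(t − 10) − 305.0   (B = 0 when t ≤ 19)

0.533

At 3429 K (t = 34.29):
  B = 138.5·ln(34.29 − 10) − 305.0 = 138.5·ln 24.29 − 305.0 = 138.5·3.1901 − 305.0 = 136.824.
At 2531 K (t = 25.31):
  B = 138.5·ln(25.31 − 10) − 305.0 = 138.5·ln 15.31 − 305.0 = 138.5·2.7285 − 305.0 = 72.898.
Gain = 72.898 / 136.824 = 0.5328 → 0.533.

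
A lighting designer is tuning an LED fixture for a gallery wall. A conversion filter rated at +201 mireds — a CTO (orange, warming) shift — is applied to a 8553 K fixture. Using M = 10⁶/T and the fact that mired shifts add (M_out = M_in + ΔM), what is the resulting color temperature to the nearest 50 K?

3150 K

M_in = 10⁶/8553 = 116.92 mireds.
M_out = 116.92 + (+201) = 317.92 mireds.
T_out = 10⁶/317.92 = 3145.5 K → 3150 K.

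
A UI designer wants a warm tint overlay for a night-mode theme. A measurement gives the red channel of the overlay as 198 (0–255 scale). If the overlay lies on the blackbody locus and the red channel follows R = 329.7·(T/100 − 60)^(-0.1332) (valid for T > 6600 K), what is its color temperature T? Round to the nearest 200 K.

(t − 60)^(-0.1332) = 198/329.7 = 0.60055.
t − 60 = 0.60055^(1/-0.1332) = 0.60055^(-7.508) = 45.980, so t = 105.980.
T = 100·t = 10598 K → 10600 K to the nearest 200 K.

10600 K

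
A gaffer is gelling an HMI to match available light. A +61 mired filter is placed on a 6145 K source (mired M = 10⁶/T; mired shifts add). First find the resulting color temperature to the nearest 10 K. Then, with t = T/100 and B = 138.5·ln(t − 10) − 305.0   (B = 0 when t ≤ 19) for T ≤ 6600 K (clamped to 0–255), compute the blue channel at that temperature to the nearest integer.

186

M_in = 10⁶/6145 = 162.73; M_out = 162.73 + (+61) = 223.73.
T_out = 10⁶/223.73 = 4469.6 K → 4470 K; t = 44.7.
B = 138.5·ln(44.7 − 10) − 305.0 = 138.5·ln 34.7 − 305.0 = 138.5·3.5467 − 305.0 = 186.223.
Rounded: 186.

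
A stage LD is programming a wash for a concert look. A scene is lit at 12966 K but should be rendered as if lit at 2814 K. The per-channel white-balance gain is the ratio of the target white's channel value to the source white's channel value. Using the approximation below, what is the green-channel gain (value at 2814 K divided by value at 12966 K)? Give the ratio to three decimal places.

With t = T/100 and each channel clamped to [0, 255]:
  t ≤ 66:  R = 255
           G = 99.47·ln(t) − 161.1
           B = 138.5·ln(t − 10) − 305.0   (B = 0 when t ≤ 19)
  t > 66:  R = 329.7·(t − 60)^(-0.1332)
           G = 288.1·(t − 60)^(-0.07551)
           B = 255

At 12966 K (t = 129.66):
  G = 288.1·(129.66 − 60)^(-0.07551) = 288.1·69.66^(-0.07551) = 288.1·0.72583 = 209.112.
At 2814 K (t = 28.14):
  G = 99.47·ln 28.14 − 161.1 = 99.47·3.3372 − 161.1 = 170.850.
Gain = 170.850 / 209.112 = 0.8170 → 0.817.

0.817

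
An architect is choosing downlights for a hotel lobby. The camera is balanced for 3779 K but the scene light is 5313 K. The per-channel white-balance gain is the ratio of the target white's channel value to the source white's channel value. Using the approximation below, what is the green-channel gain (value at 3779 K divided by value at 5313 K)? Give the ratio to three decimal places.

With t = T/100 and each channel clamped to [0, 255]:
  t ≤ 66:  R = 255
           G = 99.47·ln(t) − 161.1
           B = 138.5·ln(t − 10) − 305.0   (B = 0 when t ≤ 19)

At 5313 K (t = 53.13):
  G = 99.47·ln 53.13 − 161.1 = 99.47·3.9727 − 161.1 = 234.069.
At 3779 K (t = 37.79):
  G = 99.47·ln 37.79 − 161.1 = 99.47·3.6320 − 161.1 = 200.179.
Gain = 200.179 / 234.069 = 0.8552 → 0.855.

0.855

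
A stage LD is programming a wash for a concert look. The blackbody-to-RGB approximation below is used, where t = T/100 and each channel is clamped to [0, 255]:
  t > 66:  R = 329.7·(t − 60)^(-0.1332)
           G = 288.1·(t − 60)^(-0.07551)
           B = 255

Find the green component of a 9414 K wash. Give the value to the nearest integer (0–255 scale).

221

t = 9414/100 = 94.14; the t > 66 branch applies.
G = 288.1·(94.14 − 60)^(-0.07551) = 288.1·34.14^(-0.07551) = 288.1·0.76599 = 220.682.
Rounded: 221.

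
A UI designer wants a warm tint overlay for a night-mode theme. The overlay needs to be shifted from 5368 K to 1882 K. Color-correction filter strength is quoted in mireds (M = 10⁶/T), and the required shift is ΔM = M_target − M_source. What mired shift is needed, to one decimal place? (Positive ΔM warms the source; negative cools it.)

+345.1 mireds

M_source = 10⁶/5368 = 186.289; M_target = 10⁶/1882 = 531.350.
ΔM = 531.350 − 186.289 = 345.061 → +345.1 mireds, a warming shift.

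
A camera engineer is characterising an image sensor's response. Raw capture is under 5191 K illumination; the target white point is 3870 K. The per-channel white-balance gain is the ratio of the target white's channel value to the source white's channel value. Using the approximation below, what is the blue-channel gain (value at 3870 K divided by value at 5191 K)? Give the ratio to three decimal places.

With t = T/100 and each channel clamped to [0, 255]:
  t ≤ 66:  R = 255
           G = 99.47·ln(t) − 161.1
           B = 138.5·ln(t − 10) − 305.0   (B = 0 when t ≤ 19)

At 5191 K (t = 51.91):
  B = 138.5·ln(51.91 − 10) − 305.0 = 138.5·ln 41.91 − 305.0 = 138.5·3.7355 − 305.0 = 212.370.
At 3870 K (t = 38.7):
  B = 138.5·ln(38.7 − 10) − 305.0 = 138.5·ln 28.7 − 305.0 = 138.5·3.3569 − 305.0 = 159.930.
Gain = 159.930 / 212.370 = 0.7531 → 0.753.

0.753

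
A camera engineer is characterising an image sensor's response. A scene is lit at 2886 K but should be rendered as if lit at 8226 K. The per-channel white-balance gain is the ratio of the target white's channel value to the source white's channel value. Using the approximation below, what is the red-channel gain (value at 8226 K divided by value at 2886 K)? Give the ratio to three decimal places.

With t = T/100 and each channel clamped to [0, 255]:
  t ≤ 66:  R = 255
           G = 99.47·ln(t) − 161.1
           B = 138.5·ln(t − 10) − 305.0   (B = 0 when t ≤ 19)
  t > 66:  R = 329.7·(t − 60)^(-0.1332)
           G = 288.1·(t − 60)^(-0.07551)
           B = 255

0.855

At 2886 K (t = 28.86):
  R = 255 by definition for t ≤ 66.
At 8226 K (t = 82.26):
  R = 329.7·(82.26 − 60)^(-0.1332) = 329.7·22.26^(-0.1332) = 329.7·0.66147 = 218.086.
Gain = 218.086 / 255.000 = 0.8552 → 0.855.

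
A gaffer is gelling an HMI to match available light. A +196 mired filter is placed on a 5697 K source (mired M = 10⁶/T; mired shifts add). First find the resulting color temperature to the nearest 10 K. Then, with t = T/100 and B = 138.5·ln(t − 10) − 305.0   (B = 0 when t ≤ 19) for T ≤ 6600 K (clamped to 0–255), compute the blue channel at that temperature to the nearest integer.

87

M_in = 10⁶/5697 = 175.53; M_out = 175.53 + (+196) = 371.53.
T_out = 10⁶/371.53 = 2691.6 K → 2690 K; t = 26.9.
B = 138.5·ln(26.9 − 10) − 305.0 = 138.5·ln 16.9 − 305.0 = 138.5·2.8273 − 305.0 = 86.583.
Rounded: 87.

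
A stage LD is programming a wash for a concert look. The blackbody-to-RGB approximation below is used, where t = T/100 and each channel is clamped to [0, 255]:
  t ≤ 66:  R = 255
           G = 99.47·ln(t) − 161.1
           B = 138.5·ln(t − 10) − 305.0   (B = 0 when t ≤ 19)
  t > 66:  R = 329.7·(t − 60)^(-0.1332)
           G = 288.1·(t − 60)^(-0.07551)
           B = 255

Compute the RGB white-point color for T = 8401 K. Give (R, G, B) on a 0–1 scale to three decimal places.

(0.847, 0.889, 1.000)

t = 8401/100 = 84.01; the t > 66 branch applies.
R = 329.7·(84.01 − 60)^(-0.1332) = 329.7·24.01^(-0.1332) = 329.7·0.65483 = 215.899.
G = 288.1·(84.01 − 60)^(-0.07551) = 288.1·24.01^(-0.07551) = 288.1·0.78662 = 226.626.
B = 255 by definition for t > 66.
Dividing each by 255: (0.8467, 0.8887, 1.0000) → (0.847, 0.889, 1.000).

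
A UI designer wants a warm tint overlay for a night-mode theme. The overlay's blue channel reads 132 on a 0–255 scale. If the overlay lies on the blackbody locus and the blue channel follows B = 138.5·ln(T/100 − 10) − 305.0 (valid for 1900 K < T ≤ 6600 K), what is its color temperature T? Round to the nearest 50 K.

ln(t − 10) = (132 + 305.0) / 138.5 = 3.1552.
t − 10 = e^3.1552 = 23.459, so t = 33.459.
T = 100·t = 3346 K → 3350 K to the nearest 50 K.

3350 K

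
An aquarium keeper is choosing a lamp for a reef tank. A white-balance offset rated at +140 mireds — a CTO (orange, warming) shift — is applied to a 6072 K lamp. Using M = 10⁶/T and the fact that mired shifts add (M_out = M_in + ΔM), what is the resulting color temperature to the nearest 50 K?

M_in = 10⁶/6072 = 164.69 mireds.
M_out = 164.69 + (+140) = 304.69 mireds.
T_out = 10⁶/304.69 = 3282.0 K → 3300 K.

3300 K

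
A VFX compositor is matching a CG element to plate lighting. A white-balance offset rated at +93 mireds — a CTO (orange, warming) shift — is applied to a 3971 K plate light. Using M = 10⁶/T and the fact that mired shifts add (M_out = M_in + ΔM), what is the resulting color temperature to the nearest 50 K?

M_in = 10⁶/3971 = 251.83 mireds.
M_out = 251.83 + (+93) = 344.83 mireds.
T_out = 10⁶/344.83 = 2900.0 K → 2900 K.

2900 K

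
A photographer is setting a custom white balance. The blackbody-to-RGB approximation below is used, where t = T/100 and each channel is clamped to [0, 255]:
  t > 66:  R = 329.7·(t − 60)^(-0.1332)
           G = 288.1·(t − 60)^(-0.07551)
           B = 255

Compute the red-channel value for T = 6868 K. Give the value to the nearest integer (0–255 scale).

247

t = 6868/100 = 68.68; the t > 66 branch applies.
R = 329.7·(68.68 − 60)^(-0.1332) = 329.7·8.68^(-0.1332) = 329.7·0.74988 = 247.234.
Rounded: 247.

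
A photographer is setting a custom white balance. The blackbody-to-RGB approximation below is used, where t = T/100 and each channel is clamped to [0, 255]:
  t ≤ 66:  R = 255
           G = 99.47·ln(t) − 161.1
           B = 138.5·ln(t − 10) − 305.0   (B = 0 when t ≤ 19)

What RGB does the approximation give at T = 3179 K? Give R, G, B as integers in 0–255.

t = 3179/100 = 31.79; the t ≤ 66 branch applies.
R = 255 by definition for t ≤ 66.
G = 99.47·ln 31.79 − 161.1 = 99.47·3.4592 − 161.1 = 182.982.
B = 138.5·ln(31.79 − 10) − 305.0 = 138.5·ln 21.79 − 305.0 = 138.5·3.0815 − 305.0 = 121.781.
Rounded: (255, 183, 122).

R=255, G=183, B=122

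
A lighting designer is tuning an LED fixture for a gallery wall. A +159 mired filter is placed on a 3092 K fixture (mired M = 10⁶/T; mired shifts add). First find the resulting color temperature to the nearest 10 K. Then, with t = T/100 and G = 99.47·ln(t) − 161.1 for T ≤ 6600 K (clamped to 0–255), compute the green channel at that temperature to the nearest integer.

140

M_in = 10⁶/3092 = 323.42; M_out = 323.42 + (+159) = 482.42.
T_out = 10⁶/482.42 = 2072.9 K → 2070 K; t = 20.7.
G = 99.47·ln 20.7 − 161.1 = 99.47·3.0301 − 161.1 = 140.307.
Rounded: 140.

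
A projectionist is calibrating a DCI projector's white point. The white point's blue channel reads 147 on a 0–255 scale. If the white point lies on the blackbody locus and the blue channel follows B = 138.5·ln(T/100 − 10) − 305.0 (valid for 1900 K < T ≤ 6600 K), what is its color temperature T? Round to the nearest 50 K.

ln(t − 10) = (147 + 305.0) / 138.5 = 3.2635.
t − 10 = e^3.2635 = 26.142, so t = 36.142.
T = 100·t = 3614 K → 3600 K to the nearest 50 K.

3600 K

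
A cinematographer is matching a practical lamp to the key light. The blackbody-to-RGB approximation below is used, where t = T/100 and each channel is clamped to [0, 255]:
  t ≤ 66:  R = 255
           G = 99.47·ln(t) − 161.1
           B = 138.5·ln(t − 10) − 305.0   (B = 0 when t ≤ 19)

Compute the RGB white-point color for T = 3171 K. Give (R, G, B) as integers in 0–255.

(255, 183, 121)

t = 3171/100 = 31.71; the t ≤ 66 branch applies.
R = 255 by definition for t ≤ 66.
G = 99.47·ln 31.71 − 161.1 = 99.47·3.4566 − 161.1 = 182.731.
B = 138.5·ln(31.71 − 10) − 305.0 = 138.5·ln 21.71 − 305.0 = 138.5·3.0778 − 305.0 = 121.272.
Rounded: (255, 183, 121).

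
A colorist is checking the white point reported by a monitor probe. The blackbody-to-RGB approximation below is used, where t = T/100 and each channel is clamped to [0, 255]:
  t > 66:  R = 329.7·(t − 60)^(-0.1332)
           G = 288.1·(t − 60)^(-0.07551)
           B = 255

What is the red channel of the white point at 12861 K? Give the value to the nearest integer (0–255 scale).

t = 12861/100 = 128.61; the t > 66 branch applies.
R = 329.7·(128.61 − 60)^(-0.1332) = 329.7·68.61^(-0.1332) = 329.7·0.56937 = 187.721.
Rounded: 188.

188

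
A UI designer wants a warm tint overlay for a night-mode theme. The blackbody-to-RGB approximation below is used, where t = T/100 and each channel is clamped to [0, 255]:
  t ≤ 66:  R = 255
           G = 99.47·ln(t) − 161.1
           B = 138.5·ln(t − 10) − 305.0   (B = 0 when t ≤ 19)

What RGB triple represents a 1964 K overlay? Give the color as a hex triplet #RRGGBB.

t = 1964/100 = 19.64; the t ≤ 66 branch applies.
R = 255 by definition for t ≤ 66.
G = 99.47·ln 19.64 − 161.1 = 99.47·2.9776 − 161.1 = 135.079.
B = 138.5·ln(19.64 − 10) − 305.0 = 138.5·ln 9.64 − 305.0 = 138.5·2.2659 − 305.0 = 8.830.
Rounded: (255, 135, 9).
In hex: #FF8709.

#FF8709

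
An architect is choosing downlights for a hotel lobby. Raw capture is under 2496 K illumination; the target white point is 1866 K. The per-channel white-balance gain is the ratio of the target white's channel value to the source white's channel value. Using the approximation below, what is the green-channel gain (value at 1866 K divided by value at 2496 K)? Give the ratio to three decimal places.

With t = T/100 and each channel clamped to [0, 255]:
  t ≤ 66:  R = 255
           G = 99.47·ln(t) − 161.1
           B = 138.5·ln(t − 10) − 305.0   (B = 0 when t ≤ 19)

0.818

At 2496 K (t = 24.96):
  G = 99.47·ln 24.96 − 161.1 = 99.47·3.2173 − 161.1 = 158.922.
At 1866 K (t = 18.66):
  G = 99.47·ln 18.66 − 161.1 = 99.47·2.9264 − 161.1 = 129.987.
Gain = 129.987 / 158.922 = 0.8179 → 0.818.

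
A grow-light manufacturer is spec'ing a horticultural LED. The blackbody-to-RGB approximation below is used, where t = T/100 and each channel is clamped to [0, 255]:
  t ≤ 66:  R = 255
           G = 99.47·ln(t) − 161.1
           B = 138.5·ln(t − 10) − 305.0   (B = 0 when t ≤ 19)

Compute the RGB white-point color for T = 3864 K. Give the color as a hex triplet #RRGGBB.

#FFCAA0

t = 3864/100 = 38.64; the t ≤ 66 branch applies.
R = 255 by definition for t ≤ 66.
G = 99.47·ln 38.64 − 161.1 = 99.47·3.6543 − 161.1 = 202.392.
B = 138.5·ln(38.64 − 10) − 305.0 = 138.5·ln 28.64 − 305.0 = 138.5·3.3548 − 305.0 = 159.640.
Rounded: (255, 202, 160).
In hex: #FFCAA0.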